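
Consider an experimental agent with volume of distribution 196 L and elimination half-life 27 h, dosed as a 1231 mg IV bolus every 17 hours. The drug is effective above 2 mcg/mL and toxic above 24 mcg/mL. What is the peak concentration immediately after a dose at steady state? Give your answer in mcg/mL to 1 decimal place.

17.8 mcg/mL

Over one 17-h interval, 17/27 ≈ 0.62963 half-lives elapse, leaving f ≈ 0.6463 of each dose.
At steady state, accumulation factor R = 1/(1 − e^(−kτ)) ≈ 2.8273.
Each bolus raises the concentration by D/Vd = 1231/196 ≈ 6.281 mcg/mL.
Cmax,ss = C₀/(1 − f) ≈ 6.281/0.3537 ≈ 17.758 mcg/mL.
Peak 17.8 mcg/mL vs MTC 24 mcg/mL: below toxic threshold.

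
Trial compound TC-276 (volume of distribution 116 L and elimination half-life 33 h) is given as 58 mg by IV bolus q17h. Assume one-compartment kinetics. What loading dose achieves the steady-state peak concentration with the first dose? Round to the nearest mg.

193 mg

f = (1/2)^(17/33) ≈ 0.699719; accumulation ratio R = 1/(1−f) ≈ 3.33021.
Loading dose to hit Cmax,ss on first dose: D_load = D_maint·R ≈ 58 × 3.33021 ≈ 193.15 mg.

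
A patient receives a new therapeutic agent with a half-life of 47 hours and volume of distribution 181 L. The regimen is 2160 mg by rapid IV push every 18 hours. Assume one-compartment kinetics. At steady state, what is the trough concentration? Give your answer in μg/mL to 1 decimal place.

Over one 18-h interval, 18/47 ≈ 0.38298 half-lives elapse, leaving f ≈ 0.7669 of each dose.
Accumulation ratio R = 1/(1 − f) ≈ 1/0.2331 ≈ 4.2900.
Each bolus raises the concentration by D/Vd = 2160/181 ≈ 11.934 μg/mL.
Steady-state peak Cmax,ss = C₀·R ≈ 11.934 × 4.2900 ≈ 51.197 μg/mL.
Steady-state trough Cmin,ss = Cmax,ss·f ≈ 51.197 × 0.7669 ≈ 39.263 μg/mL.

39.3 μg/mL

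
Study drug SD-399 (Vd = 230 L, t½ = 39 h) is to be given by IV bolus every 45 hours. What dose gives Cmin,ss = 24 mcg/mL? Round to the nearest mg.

6762 mg

τ/t½ = 45/39 ≈ 1.1538, so f = (1/2)^(45/39) ≈ 0.449425.
Cmin,ss = (D/Vd)·f/(1−f), so D = Cmin,ss·Vd·(1−f)/f.
D = 24 × 230 × (1−f)/f ≈ 24 × 230 × 1.22507 ≈ 6762.39 mg.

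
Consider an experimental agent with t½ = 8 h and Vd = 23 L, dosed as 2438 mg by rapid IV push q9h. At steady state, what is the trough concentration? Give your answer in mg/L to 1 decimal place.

k = ln2/t½ = ln2/8 ≈ 0.086643 h⁻¹; fraction remaining f = e^(−kτ) = e^(−0.086643×9) ≈ 0.4585.
Accumulation ratio R = 1/(1 − f) ≈ 1/0.5415 ≈ 1.8467.
Each bolus raises the concentration by D/Vd = 2438/23 ≈ 106.000 mg/L.
Steady-state peak Cmax,ss = C₀·R ≈ 106.000 × 1.8467 ≈ 195.750 mg/L.
One interval later, Cmin,ss = Cmax,ss·e^(−kτ) ≈ 195.750 × 0.4585 ≈ 89.751 mg/L.

89.8 mg/L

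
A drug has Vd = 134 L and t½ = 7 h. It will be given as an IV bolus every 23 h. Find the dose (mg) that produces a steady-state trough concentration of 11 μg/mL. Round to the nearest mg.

τ/t½ = 23/7 ≈ 3.2857, so f = (1/2)^(23/7) ≈ 0.102542.
Cmin,ss = (D/Vd)·f/(1−f), so D = Cmin,ss·Vd·(1−f)/f.
D = 11 × 134 × (1−f)/f ≈ 11 × 134 × 8.75210 ≈ 12900.60 mg.

12901 mg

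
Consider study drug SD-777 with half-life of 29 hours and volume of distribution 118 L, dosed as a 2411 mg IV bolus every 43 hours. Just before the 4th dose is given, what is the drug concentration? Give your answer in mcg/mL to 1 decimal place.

f = (1/2)^(τ/t½) = (1/2)^(43/29) ≈ 0.3578.
C₀ = D/Vd = 2411/118 ≈ 20.432 mcg/mL.
Before the 4th dose, 3 doses have been given. Superposition: Cmin = C₀·(f + f² + … + f^3).
≈ 20.432 × (0.3578 + 0.1280 + 0.0458) ≈ 20.432 × 0.5316 ≈ 10.862 mcg/mL.

10.9 mcg/mL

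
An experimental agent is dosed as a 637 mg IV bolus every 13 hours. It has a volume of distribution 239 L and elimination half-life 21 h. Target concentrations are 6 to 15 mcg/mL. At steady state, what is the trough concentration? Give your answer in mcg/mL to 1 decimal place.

k = ln2/t½ = ln2/21 ≈ 0.033007 h⁻¹; fraction remaining f = e^(−kτ) = e^(−0.033007×13) ≈ 0.6511.
At steady state, accumulation factor R = 1/(1 − e^(−kτ)) ≈ 2.8662.
Each bolus raises the concentration by D/Vd = 637/239 ≈ 2.665 mcg/mL.
Steady-state peak Cmax,ss = C₀·R ≈ 2.665 × 2.8662 ≈ 7.638 mcg/mL.
Steady-state trough Cmin,ss = Cmax,ss·f ≈ 7.638 × 0.6511 ≈ 4.973 mcg/mL.
Trough 5.0 mcg/mL vs MEC 6 mcg/mL: subtherapeutic.

5.0 mcg/mL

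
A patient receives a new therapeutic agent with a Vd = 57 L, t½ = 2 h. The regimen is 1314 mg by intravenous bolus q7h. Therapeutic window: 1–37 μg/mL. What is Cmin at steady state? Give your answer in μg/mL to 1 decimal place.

2.2 μg/mL

Over one 7-h interval, 7/2 ≈ 3.5 half-lives elapse, leaving f ≈ 0.0884 of each dose.
Each bolus raises the concentration by D/Vd = 1314/57 ≈ 23.053 μg/mL.
Steady-state trough Cmin,ss = C₀·f/(1−f) ≈ 23.053 × 0.0884/0.9116 ≈ 2.236 μg/mL.
Trough 2.2 μg/mL vs MEC 1 μg/mL: adequate.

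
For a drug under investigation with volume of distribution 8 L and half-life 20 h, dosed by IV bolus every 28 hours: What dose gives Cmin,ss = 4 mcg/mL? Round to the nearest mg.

τ/t½ = 28/20 ≈ 1.4, so f = (1/2)^(28/20) ≈ 0.378929.
Cmin,ss = (D/Vd)·f/(1−f), so D = Cmin,ss·Vd·(1−f)/f.
D = 4 × 8 × (1−f)/f ≈ 4 × 8 × 1.63902 ≈ 52.45 mg.

52 mg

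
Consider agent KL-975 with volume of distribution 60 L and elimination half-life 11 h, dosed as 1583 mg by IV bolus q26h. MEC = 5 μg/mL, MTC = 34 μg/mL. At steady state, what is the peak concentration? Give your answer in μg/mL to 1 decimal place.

32.7 μg/mL

k = ln2/t½ = ln2/11 ≈ 0.063013 h⁻¹; fraction remaining f = e^(−kτ) = e^(−0.063013×26) ≈ 0.1943.
Accumulation ratio R = 1/(1 − f) ≈ 1/0.8057 ≈ 1.2412.
Each bolus raises the concentration by D/Vd = 1583/60 ≈ 26.383 μg/mL.
Steady-state peak Cmax,ss = C₀·R ≈ 26.383 × 1.2412 ≈ 32.747 μg/mL.
Peak 32.7 μg/mL vs MTC 34 μg/mL: below toxic threshold.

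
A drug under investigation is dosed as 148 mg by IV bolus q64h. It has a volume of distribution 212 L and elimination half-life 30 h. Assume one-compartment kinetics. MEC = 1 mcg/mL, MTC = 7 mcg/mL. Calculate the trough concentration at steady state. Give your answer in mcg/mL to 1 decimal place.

0.2 mcg/mL

k = ln2/t½ = ln2/30 ≈ 0.023105 h⁻¹; fraction remaining f = e^(−kτ) = e^(−0.023105×64) ≈ 0.2279.
Each bolus raises the concentration by D/Vd = 148/212 ≈ 0.698 mcg/mL.
Steady-state trough Cmin,ss = C₀·f/(1−f) ≈ 0.698 × 0.2279/0.7721 ≈ 0.206 mcg/mL.
Trough 0.2 mcg/mL vs MEC 1 mcg/mL: subtherapeutic.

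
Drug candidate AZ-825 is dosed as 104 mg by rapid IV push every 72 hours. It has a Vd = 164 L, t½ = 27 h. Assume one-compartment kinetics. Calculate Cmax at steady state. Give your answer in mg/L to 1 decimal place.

0.8 mg/L

τ/t½ = 72/27 ≈ 2.6667, so fraction remaining f = (1/2)^(72/27) ≈ 0.1575.
Accumulation ratio R = 1/(1 − f) ≈ 1/0.8425 ≈ 1.1869.
Single-dose peak C₀ = D/Vd = 104/164 ≈ 0.634 mg/L.
Steady-state peak Cmax,ss = C₀·R ≈ 0.634 × 1.1869 ≈ 0.752 mg/L.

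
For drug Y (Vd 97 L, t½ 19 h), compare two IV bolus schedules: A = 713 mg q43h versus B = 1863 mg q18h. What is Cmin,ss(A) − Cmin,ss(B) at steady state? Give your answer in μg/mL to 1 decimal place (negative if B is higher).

-18.8 μg/mL

Regimen A: f = (1/2)^(43/19) ≈ 0.2083; Cmin,ss = (713/97)·f/(1−f) ≈ 1.934 μg/mL.
Regimen B: f = (1/2)^(18/19) ≈ 0.5186; Cmin,ss = (1863/97)·f/(1−f) ≈ 20.690 μg/mL.
Difference ≈ 1.934 − 20.690 ≈ -18.756 μg/mL.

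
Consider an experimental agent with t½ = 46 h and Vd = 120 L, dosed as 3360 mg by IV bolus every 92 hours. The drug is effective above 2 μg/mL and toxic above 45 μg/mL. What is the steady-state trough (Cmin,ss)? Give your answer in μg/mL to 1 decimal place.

9.3 μg/mL

The dosing interval is 2 half-lives, so f = 2^(−2) = 0.25.
Accumulation ratio R = 1/(1 − f) = 1/0.75 = 4/3.
Single-dose peak C₀ = D/Vd = 3360/120 = 28 μg/mL.
Steady-state peak Cmax,ss = C₀·R = 28 × 4/3 ≈ 37.333 μg/mL.
Steady-state trough Cmin,ss = Cmax,ss·f ≈ 37.333 × 0.25 ≈ 9.333 μg/mL.
Trough 9.3 μg/mL vs MEC 2 μg/mL: adequate.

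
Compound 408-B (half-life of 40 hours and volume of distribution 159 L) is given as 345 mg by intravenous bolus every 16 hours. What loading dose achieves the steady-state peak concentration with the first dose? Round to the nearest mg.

f = (1/2)^(16/40) ≈ 0.757858; accumulation ratio R = 1/(1−f) ≈ 4.12981.
Loading dose to hit Cmax,ss on first dose: D_load = D_maint·R ≈ 345 × 4.12981 ≈ 1424.78 mg.

1425 mg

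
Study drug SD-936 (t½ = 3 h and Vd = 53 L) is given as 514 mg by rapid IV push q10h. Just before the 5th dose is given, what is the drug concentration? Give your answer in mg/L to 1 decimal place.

f = (1/2)^(τ/t½) = (1/2)^(10/3) ≈ 0.0992.
C₀ = D/Vd = 514/53 ≈ 9.698 mg/L.
Before the 5th dose, 4 doses have been given. Superposition: Cmin = C₀·(f + f² + … + f^4).
≈ 9.698 × (0.0992 + 0.0098 + 0.0010 + 0.0001) ≈ 9.698 × 0.1101 ≈ 1.068 mg/L.

1.1 mg/L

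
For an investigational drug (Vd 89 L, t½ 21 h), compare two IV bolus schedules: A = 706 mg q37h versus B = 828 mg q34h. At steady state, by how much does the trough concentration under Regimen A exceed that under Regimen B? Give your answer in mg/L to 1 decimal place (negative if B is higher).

Regimen A: f = (1/2)^(37/21) ≈ 0.2949; Cmin,ss = (706/89)·f/(1−f) ≈ 3.318 mg/L.
Regimen B: f = (1/2)^(34/21) ≈ 0.3256; Cmin,ss = (828/89)·f/(1−f) ≈ 4.492 mg/L.
Difference ≈ 3.318 − 4.492 ≈ -1.174 mg/L.

-1.2 mg/L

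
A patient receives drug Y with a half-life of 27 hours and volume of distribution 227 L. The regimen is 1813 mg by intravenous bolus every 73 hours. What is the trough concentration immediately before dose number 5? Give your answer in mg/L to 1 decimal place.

f = (1/2)^(τ/t½) = (1/2)^(73/27) ≈ 0.1535.
C₀ = D/Vd = 1813/227 ≈ 7.987 mg/L.
Before the 5th dose, 4 doses have been given. Superposition: Cmin = C₀·(f + f² + … + f^4).
≈ 7.987 × (0.1535 + 0.0236 + 0.0036 + 0.0006) ≈ 7.987 × 0.1813 ≈ 1.448 mg/L.

1.4 mg/L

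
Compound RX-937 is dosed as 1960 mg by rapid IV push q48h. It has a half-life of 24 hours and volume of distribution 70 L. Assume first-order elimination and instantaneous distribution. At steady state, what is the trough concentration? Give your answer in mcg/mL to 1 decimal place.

τ = 48 h = 2 half-lives, so f = (1/2)^2 = 0.25.
Accumulation ratio R = 1/(1 − f) = 1/0.75 = 4/3.
Single-dose peak C₀ = D/Vd = 1960/70 = 28 mcg/mL.
Steady-state peak Cmax,ss = C₀·R = 28 × 4/3 ≈ 37.333 mcg/mL.
Steady-state trough Cmin,ss = Cmax,ss·f ≈ 37.333 × 0.25 ≈ 9.333 mcg/mL.

9.3 mcg/mL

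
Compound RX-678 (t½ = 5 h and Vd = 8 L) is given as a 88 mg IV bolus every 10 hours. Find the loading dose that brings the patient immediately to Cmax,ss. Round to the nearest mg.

f = (1/2)^(10/5) ≈ 0.250000; accumulation ratio R = 1/(1−f) ≈ 1.33333.
Loading dose to hit Cmax,ss on first dose: D_load = D_maint·R ≈ 88 × 1.33333 ≈ 117.33 mg.

117 mg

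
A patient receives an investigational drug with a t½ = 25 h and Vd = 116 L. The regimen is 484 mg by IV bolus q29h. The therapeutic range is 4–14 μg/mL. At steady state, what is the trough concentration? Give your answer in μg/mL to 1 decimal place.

3.4 μg/mL

k = ln2/t½ = ln2/25 ≈ 0.027726 h⁻¹; fraction remaining f = e^(−kτ) = e^(−0.027726×29) ≈ 0.4475.
Accumulation ratio R = 1/(1 − f) ≈ 1/0.5525 ≈ 1.8100.
Each bolus raises the concentration by D/Vd = 484/116 ≈ 4.172 μg/mL.
Cmax,ss = C₀/(1 − f) ≈ 4.172/0.5525 ≈ 7.551 μg/mL.
Steady-state trough Cmin,ss = Cmax,ss·f ≈ 7.551 × 0.4475 ≈ 3.379 μg/mL.
Trough 3.4 μg/mL vs MEC 4 μg/mL: subtherapeutic.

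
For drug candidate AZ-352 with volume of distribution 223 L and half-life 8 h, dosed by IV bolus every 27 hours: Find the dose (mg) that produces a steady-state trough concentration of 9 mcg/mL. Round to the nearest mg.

18815 mg

τ/t½ = 27/8 ≈ 3.375, so f = (1/2)^(27/8) ≈ 0.096388.
Cmin,ss = (D/Vd)·f/(1−f), so D = Cmin,ss·Vd·(1−f)/f.
D = 9 × 223 × (1−f)/f ≈ 9 × 223 × 9.37474 ≈ 18815.10 mg.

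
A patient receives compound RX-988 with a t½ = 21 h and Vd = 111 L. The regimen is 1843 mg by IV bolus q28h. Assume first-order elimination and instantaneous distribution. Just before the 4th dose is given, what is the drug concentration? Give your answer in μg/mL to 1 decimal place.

10.2 μg/mL

f = (1/2)^(τ/t½) = (1/2)^(28/21) ≈ 0.3969.
C₀ = D/Vd = 1843/111 ≈ 16.604 μg/mL.
Before the 4th dose, 3 doses have been given. Superposition: Cmin = C₀·(f + f² + … + f^3).
≈ 16.604 × (0.3969 + 0.1575 + 0.0625) ≈ 16.604 × 0.6169 ≈ 10.243 μg/mL.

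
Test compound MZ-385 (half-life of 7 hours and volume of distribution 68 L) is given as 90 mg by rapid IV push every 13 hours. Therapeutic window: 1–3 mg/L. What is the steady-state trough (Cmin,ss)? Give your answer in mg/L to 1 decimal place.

k = ln2/t½ = ln2/7 ≈ 0.099021 h⁻¹; fraction remaining f = e^(−kτ) = e^(−0.099021×13) ≈ 0.2760.
Accumulation ratio R = 1/(1 − f) ≈ 1/0.7240 ≈ 1.3812.
Each bolus raises the concentration by D/Vd = 90/68 ≈ 1.324 mg/L.
Cmax,ss = C₀/(1 − f) ≈ 1.324/0.7240 ≈ 1.829 mg/L.
Steady-state trough Cmin,ss = Cmax,ss·f ≈ 1.829 × 0.2760 ≈ 0.505 mg/L.
Trough 0.5 mg/L vs MEC 1 mg/L: subtherapeutic.

0.5 mg/L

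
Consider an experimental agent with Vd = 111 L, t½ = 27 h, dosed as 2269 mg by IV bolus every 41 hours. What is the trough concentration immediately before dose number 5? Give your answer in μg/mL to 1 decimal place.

10.8 μg/mL

f = (1/2)^(τ/t½) = (1/2)^(41/27) ≈ 0.3490.
C₀ = D/Vd = 2269/111 ≈ 20.441 μg/mL.
Before the 5th dose, 4 doses have been given. Superposition: Cmin = C₀·(f + f² + … + f^4).
≈ 20.441 × (0.3490 + 0.1218 + 0.0425 + 0.0148) ≈ 20.441 × 0.5281 ≈ 10.795 μg/mL.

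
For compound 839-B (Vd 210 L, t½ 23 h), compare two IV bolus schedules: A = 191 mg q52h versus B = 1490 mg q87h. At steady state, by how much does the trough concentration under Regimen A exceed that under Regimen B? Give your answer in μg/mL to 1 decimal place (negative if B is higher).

Regimen A: f = (1/2)^(52/23) ≈ 0.2086; Cmin,ss = (191/210)·f/(1−f) ≈ 0.240 μg/mL.
Regimen B: f = (1/2)^(87/23) ≈ 0.0727; Cmin,ss = (1490/210)·f/(1−f) ≈ 0.556 μg/mL.
Difference ≈ 0.240 − 0.556 ≈ -0.316 μg/mL.

-0.3 μg/mL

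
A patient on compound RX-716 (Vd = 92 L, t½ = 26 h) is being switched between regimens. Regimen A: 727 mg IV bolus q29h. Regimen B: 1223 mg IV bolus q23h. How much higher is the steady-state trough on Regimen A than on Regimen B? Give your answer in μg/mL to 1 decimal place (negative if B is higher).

Regimen A: f = (1/2)^(29/26) ≈ 0.4616; Cmin,ss = (727/92)·f/(1−f) ≈ 6.775 μg/mL.
Regimen B: f = (1/2)^(23/26) ≈ 0.5416; Cmin,ss = (1223/92)·f/(1−f) ≈ 15.706 μg/mL.
Difference ≈ 6.775 − 15.706 ≈ -8.931 μg/mL.

-8.9 μg/mL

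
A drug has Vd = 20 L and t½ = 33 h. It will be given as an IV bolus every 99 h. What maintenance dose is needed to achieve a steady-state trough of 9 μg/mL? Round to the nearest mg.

1260 mg

τ/t½ = 99/33 ≈ 3, so f = (1/2)^(99/33) ≈ 0.125000.
Cmin,ss = (D/Vd)·f/(1−f), so D = Cmin,ss·Vd·(1−f)/f.
D = 9 × 20 × (1−f)/f ≈ 9 × 20 × 7.00000 ≈ 1260.00 mg.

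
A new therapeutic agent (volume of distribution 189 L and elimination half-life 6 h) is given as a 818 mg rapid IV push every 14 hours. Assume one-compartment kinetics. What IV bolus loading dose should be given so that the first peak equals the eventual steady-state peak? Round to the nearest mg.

1020 mg

f = (1/2)^(14/6) ≈ 0.198425; accumulation ratio R = 1/(1−f) ≈ 1.24754.
Loading dose to hit Cmax,ss on first dose: D_load = D_maint·R ≈ 818 × 1.24754 ≈ 1020.49 mg.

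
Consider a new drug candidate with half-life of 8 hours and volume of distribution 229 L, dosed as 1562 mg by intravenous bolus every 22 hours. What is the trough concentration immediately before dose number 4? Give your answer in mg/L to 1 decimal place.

1.2 mg/L

f = (1/2)^(τ/t½) = (1/2)^(22/8) ≈ 0.1487.
C₀ = D/Vd = 1562/229 ≈ 6.821 mg/L.
Before the 4th dose, 3 doses have been given. Superposition: Cmin = C₀·(f + f² + … + f^3).
≈ 6.821 × (0.1487 + 0.0221 + 0.0033) ≈ 6.821 × 0.1741 ≈ 1.188 mg/L.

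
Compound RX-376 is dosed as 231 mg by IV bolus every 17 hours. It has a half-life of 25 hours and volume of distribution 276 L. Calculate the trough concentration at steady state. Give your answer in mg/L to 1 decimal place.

τ/t½ = 17/25 ≈ 0.68, so fraction remaining f = (1/2)^(17/25) ≈ 0.6242.
Each bolus raises the concentration by D/Vd = 231/276 ≈ 0.837 mg/L.
Steady-state trough Cmin,ss = C₀·f/(1−f) ≈ 0.837 × 0.6242/0.3758 ≈ 1.390 mg/L.

1.4 mg/L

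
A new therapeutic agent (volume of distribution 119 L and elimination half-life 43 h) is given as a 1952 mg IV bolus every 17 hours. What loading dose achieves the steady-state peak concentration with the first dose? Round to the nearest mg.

8144 mg

f = (1/2)^(17/43) ≈ 0.760306; accumulation ratio R = 1/(1−f) ≈ 4.17199.
Loading dose to hit Cmax,ss on first dose: D_load = D_maint·R ≈ 1952 × 4.17199 ≈ 8143.72 mg.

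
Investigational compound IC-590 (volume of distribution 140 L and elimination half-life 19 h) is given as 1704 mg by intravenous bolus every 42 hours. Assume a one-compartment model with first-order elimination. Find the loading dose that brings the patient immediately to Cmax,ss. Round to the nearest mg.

2174 mg

f = (1/2)^(42/19) ≈ 0.216055; accumulation ratio R = 1/(1−f) ≈ 1.27560.
Loading dose to hit Cmax,ss on first dose: D_load = D_maint·R ≈ 1704 × 1.27560 ≈ 2173.62 mg.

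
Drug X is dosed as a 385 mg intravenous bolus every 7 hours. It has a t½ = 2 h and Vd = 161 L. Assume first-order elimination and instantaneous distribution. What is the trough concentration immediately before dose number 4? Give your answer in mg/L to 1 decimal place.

0.2 mg/L

f = (1/2)^(τ/t½) = (1/2)^(7/2) ≈ 0.0884.
C₀ = D/Vd = 385/161 ≈ 2.391 mg/L.
Before the 4th dose, 3 doses have been given. Superposition: Cmin = C₀·(f + f² + … + f^3).
≈ 2.391 × (0.0884 + 0.0078 + 0.0007) ≈ 2.391 × 0.0969 ≈ 0.232 mg/L.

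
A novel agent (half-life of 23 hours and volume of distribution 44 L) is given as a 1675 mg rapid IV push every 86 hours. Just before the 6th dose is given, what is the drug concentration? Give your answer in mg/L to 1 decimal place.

3.1 mg/L

f = (1/2)^(τ/t½) = (1/2)^(86/23) ≈ 0.0749.
C₀ = D/Vd = 1675/44 ≈ 38.068 mg/L.
Before the 6th dose, 5 doses have been given. Superposition: Cmin = C₀·(f + f² + … + f^5).
≈ 38.068 × (0.0749 + 0.0056 + 0.0004 + 0.0000 + 0.0000) ≈ 38.068 × 0.0809 ≈ 3.080 mg/L.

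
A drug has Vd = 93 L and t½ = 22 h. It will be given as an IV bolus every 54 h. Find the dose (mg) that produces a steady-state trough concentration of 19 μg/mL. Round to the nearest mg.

7919 mg

τ/t½ = 54/22 ≈ 2.4545, so f = (1/2)^(54/22) ≈ 0.182435.
Cmin,ss = (D/Vd)·f/(1−f), so D = Cmin,ss·Vd·(1−f)/f.
D = 19 × 93 × (1−f)/f ≈ 19 × 93 × 4.48140 ≈ 7918.63 mg.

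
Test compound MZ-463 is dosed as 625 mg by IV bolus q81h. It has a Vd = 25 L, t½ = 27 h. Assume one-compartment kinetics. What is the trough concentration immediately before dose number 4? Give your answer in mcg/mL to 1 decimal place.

3.6 mcg/mL

f = (1/2)^(τ/t½) = (1/2)^(81/27) ≈ 0.1250.
C₀ = D/Vd = 625/25 ≈ 25.000 mcg/mL.
Before the 4th dose, 3 doses have been given. Superposition: Cmin = C₀·(f + f² + … + f^3).
≈ 25.000 × (0.1250 + 0.0156 + 0.0020) ≈ 25.000 × 0.1426 ≈ 3.565 mcg/mL.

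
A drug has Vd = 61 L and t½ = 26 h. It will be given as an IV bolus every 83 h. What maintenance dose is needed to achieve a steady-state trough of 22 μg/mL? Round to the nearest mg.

10925 mg

τ/t½ = 83/26 ≈ 3.1923, so f = (1/2)^(83/26) ≈ 0.109401.
Cmin,ss = (D/Vd)·f/(1−f), so D = Cmin,ss·Vd·(1−f)/f.
D = 22 × 61 × (1−f)/f ≈ 22 × 61 × 8.14068 ≈ 10924.79 mg.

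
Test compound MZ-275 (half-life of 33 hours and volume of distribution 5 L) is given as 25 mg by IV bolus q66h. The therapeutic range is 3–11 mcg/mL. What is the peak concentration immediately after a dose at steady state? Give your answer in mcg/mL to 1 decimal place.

τ = 66 h = 2 half-lives, so f = (1/2)^2 = 0.25.
At steady state, R = 1/(1 − 0.25) = 4/3.
Single-dose peak C₀ = D/Vd = 25/5 = 5 mcg/mL.
Steady-state peak Cmax,ss = C₀·R = 5 × 4/3 ≈ 6.667 mcg/mL.
Peak 6.7 mcg/mL vs MTC 11 mcg/mL: below toxic threshold.

6.7 mcg/mL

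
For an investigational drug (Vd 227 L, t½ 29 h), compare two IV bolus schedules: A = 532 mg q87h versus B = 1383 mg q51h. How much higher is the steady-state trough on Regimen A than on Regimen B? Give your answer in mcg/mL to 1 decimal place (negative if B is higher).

-2.2 mcg/mL

Regimen A: f = (1/2)^(87/29) ≈ 0.1250; Cmin,ss = (532/227)·f/(1−f) ≈ 0.335 mcg/mL.
Regimen B: f = (1/2)^(51/29) ≈ 0.2955; Cmin,ss = (1383/227)·f/(1−f) ≈ 2.555 mcg/mL.
Difference ≈ 0.335 − 2.555 ≈ -2.220 mcg/mL.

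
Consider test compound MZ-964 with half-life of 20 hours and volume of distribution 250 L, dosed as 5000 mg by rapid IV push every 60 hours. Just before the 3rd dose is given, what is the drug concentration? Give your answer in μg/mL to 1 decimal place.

f = (1/2)^(τ/t½) = (1/2)^(60/20) ≈ 0.1250.
C₀ = D/Vd = 5000/250 ≈ 20.000 μg/mL.
Before the 3rd dose, 2 doses have been given. Superposition: Cmin = C₀·(f + f²).
≈ 20.000 × (0.1250 + 0.0156) ≈ 20.000 × 0.1406 ≈ 2.812 μg/mL.

2.8 μg/mL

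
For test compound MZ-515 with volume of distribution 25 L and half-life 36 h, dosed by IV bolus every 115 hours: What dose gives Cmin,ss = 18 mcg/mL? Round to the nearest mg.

τ/t½ = 115/36 ≈ 3.1944, so f = (1/2)^(115/36) ≈ 0.109239.
Cmin,ss = (D/Vd)·f/(1−f), so D = Cmin,ss·Vd·(1−f)/f.
D = 18 × 25 × (1−f)/f ≈ 18 × 25 × 8.15424 ≈ 3669.41 mg.

3669 mg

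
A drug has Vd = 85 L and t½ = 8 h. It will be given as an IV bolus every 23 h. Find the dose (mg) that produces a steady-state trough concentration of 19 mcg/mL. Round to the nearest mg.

τ/t½ = 23/8 ≈ 2.875, so f = (1/2)^(23/8) ≈ 0.136313.
Cmin,ss = (D/Vd)·f/(1−f), so D = Cmin,ss·Vd·(1−f)/f.
D = 19 × 85 × (1−f)/f ≈ 19 × 85 × 6.33606 ≈ 10232.74 mg.

10233 mg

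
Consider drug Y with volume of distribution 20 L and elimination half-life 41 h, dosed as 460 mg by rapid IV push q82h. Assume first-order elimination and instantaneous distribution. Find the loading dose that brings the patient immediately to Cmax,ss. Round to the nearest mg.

613 mg

f = (1/2)^(82/41) ≈ 0.250000; accumulation ratio R = 1/(1−f) ≈ 1.33333.
Loading dose to hit Cmax,ss on first dose: D_load = D_maint·R ≈ 460 × 1.33333 ≈ 613.33 mg.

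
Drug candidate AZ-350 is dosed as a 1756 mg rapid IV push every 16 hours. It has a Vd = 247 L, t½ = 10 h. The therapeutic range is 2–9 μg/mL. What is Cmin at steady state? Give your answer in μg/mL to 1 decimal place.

3.5 μg/mL

Over one 16-h interval, 16/10 ≈ 1.6 half-lives elapse, leaving f ≈ 0.3299 of each dose.
At steady state, accumulation factor R = 1/(1 − e^(−kτ)) ≈ 1.4923.
Single-dose peak C₀ = D/Vd = 1756/247 ≈ 7.109 μg/mL.
Cmax,ss = C₀/(1 − f) ≈ 7.109/0.6701 ≈ 10.609 μg/mL.
One interval later, Cmin,ss = Cmax,ss·e^(−kτ) ≈ 10.609 × 0.3299 ≈ 3.500 μg/mL.
Trough 3.5 μg/mL vs MEC 2 μg/mL: adequate.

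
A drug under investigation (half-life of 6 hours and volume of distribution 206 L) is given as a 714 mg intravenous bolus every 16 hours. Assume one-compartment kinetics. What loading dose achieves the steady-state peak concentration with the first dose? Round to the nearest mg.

f = (1/2)^(16/6) ≈ 0.157490; accumulation ratio R = 1/(1−f) ≈ 1.18693.
Loading dose to hit Cmax,ss on first dose: D_load = D_maint·R ≈ 714 × 1.18693 ≈ 847.47 mg.

847 mg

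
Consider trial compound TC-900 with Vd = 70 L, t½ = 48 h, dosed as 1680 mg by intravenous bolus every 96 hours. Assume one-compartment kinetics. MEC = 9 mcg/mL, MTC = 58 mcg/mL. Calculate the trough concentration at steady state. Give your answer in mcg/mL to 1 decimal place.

8.0 mcg/mL

τ = 96 h = 2 half-lives, so f = (1/2)^2 = 0.25.
Accumulation ratio R = 1/(1 − f) = 1/0.75 = 4/3.
Single-dose peak C₀ = D/Vd = 1680/70 = 24 mcg/mL.
Steady-state peak Cmax,ss = C₀·R = 24 × 4/3 ≈ 32.000 mcg/mL.
Steady-state trough Cmin,ss = Cmax,ss·f ≈ 32.000 × 0.25 ≈ 8.000 mcg/mL.
Trough 8.0 mcg/mL vs MEC 9 mcg/mL: subtherapeutic.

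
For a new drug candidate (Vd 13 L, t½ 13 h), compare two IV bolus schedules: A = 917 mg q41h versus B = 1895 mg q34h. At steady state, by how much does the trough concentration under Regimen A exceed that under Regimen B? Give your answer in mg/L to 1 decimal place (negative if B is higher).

-19.5 mg/L

Regimen A: f = (1/2)^(41/13) ≈ 0.1124; Cmin,ss = (917/13)·f/(1−f) ≈ 8.933 mg/L.
Regimen B: f = (1/2)^(34/13) ≈ 0.1632; Cmin,ss = (1895/13)·f/(1−f) ≈ 28.429 mg/L.
Difference ≈ 8.933 − 28.429 ≈ -19.496 mg/L.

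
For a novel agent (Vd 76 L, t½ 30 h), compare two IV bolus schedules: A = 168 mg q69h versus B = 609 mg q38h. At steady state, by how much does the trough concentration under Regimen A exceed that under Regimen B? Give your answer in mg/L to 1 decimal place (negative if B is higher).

Regimen A: f = (1/2)^(69/30) ≈ 0.2031; Cmin,ss = (168/76)·f/(1−f) ≈ 0.563 mg/L.
Regimen B: f = (1/2)^(38/30) ≈ 0.4156; Cmin,ss = (609/76)·f/(1−f) ≈ 5.699 mg/L.
Difference ≈ 0.563 − 5.699 ≈ -5.136 mg/L.

-5.1 mg/L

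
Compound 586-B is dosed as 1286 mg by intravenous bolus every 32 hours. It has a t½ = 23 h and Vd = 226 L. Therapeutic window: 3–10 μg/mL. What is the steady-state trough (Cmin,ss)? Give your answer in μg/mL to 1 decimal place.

3.5 μg/mL

τ/t½ = 32/23 ≈ 1.3913, so fraction remaining f = (1/2)^(32/23) ≈ 0.3812.
Accumulation ratio R = 1/(1 − f) ≈ 1/0.6188 ≈ 1.6160.
Each bolus raises the concentration by D/Vd = 1286/226 ≈ 5.690 μg/mL.
Cmax,ss = C₀/(1 − f) ≈ 5.690/0.6188 ≈ 9.195 μg/mL.
One interval later, Cmin,ss = Cmax,ss·e^(−kτ) ≈ 9.195 × 0.3812 ≈ 3.505 μg/mL.
Trough 3.5 μg/mL vs MEC 3 μg/mL: adequate.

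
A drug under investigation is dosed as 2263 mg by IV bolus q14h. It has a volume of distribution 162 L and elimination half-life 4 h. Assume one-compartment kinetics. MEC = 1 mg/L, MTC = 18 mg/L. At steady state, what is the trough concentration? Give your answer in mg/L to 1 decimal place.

Over one 14-h interval, 14/4 ≈ 3.5 half-lives elapse, leaving f ≈ 0.0884 of each dose.
Each bolus raises the concentration by D/Vd = 2263/162 ≈ 13.969 mg/L.
Steady-state trough Cmin,ss = C₀·f/(1−f) ≈ 13.969 × 0.0884/0.9116 ≈ 1.355 mg/L.
Trough 1.4 mg/L vs MEC 1 mg/L: adequate.

1.4 mg/L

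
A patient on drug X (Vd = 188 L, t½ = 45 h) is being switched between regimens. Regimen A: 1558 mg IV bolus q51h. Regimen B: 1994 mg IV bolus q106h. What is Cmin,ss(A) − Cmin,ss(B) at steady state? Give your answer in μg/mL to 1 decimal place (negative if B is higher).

4.4 μg/mL

Regimen A: f = (1/2)^(51/45) ≈ 0.4559; Cmin,ss = (1558/188)·f/(1−f) ≈ 6.944 μg/mL.
Regimen B: f = (1/2)^(106/45) ≈ 0.1954; Cmin,ss = (1994/188)·f/(1−f) ≈ 2.576 μg/mL.
Difference ≈ 6.944 − 2.576 ≈ 4.368 μg/mL.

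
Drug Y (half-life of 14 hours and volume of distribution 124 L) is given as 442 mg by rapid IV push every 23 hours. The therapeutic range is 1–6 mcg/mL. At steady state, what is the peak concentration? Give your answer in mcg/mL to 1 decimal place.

5.2 mcg/mL

Over one 23-h interval, 23/14 ≈ 1.6429 half-lives elapse, leaving f ≈ 0.3202 of each dose.
At steady state, accumulation factor R = 1/(1 − e^(−kτ)) ≈ 1.4710.
Each bolus raises the concentration by D/Vd = 442/124 ≈ 3.565 mcg/mL.
Steady-state peak Cmax,ss = C₀·R ≈ 3.565 × 1.4710 ≈ 5.244 mcg/mL.
Peak 5.2 mcg/mL vs MTC 6 mcg/mL: below toxic threshold.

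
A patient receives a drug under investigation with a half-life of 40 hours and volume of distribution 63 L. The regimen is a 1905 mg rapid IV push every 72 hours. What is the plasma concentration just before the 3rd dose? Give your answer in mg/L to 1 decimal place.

f = (1/2)^(τ/t½) = (1/2)^(72/40) ≈ 0.2872.
C₀ = D/Vd = 1905/63 ≈ 30.238 mg/L.
Before the 3rd dose, 2 doses have been given. Superposition: Cmin = C₀·(f + f²).
≈ 30.238 × (0.2872 + 0.0825) ≈ 30.238 × 0.3697 ≈ 11.179 mg/L.

11.2 mg/L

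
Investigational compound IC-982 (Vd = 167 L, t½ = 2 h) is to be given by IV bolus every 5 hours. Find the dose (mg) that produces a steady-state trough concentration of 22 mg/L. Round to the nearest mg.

τ/t½ = 5/2 ≈ 2.5, so f = (1/2)^(5/2) ≈ 0.176777.
Cmin,ss = (D/Vd)·f/(1−f), so D = Cmin,ss·Vd·(1−f)/f.
D = 22 × 167 × (1−f)/f ≈ 22 × 167 × 4.65684 ≈ 17109.23 mg.

17109 mg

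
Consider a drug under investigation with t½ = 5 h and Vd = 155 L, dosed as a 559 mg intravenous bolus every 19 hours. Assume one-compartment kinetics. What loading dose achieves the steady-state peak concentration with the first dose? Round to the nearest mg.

602 mg

f = (1/2)^(19/5) ≈ 0.071794; accumulation ratio R = 1/(1−f) ≈ 1.07735.
Loading dose to hit Cmax,ss on first dose: D_load = D_maint·R ≈ 559 × 1.07735 ≈ 602.24 mg.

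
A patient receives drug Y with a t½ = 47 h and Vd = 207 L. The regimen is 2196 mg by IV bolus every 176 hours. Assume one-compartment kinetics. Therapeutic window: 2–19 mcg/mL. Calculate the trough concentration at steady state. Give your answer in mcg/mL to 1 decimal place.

Over one 176-h interval, 176/47 ≈ 3.7447 half-lives elapse, leaving f ≈ 0.0746 of each dose.
At steady state, accumulation factor R = 1/(1 − e^(−kτ)) ≈ 1.0806.
Single-dose peak C₀ = D/Vd = 2196/207 ≈ 10.609 mcg/mL.
Cmax,ss = C₀/(1 − f) ≈ 10.609/0.9254 ≈ 11.464 mcg/mL.
One interval later, Cmin,ss = Cmax,ss·e^(−kτ) ≈ 11.464 × 0.0746 ≈ 0.855 mcg/mL.
Trough 0.9 mcg/mL vs MEC 2 mcg/mL: subtherapeutic.

0.9 mcg/mL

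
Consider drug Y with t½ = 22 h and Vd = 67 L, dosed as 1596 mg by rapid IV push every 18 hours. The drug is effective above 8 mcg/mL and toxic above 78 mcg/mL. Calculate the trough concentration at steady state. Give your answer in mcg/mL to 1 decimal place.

k = ln2/t½ = ln2/22 ≈ 0.031507 h⁻¹; fraction remaining f = e^(−kτ) = e^(−0.031507×18) ≈ 0.5672.
Each bolus raises the concentration by D/Vd = 1596/67 ≈ 23.821 mcg/mL.
Steady-state trough Cmin,ss = C₀·f/(1−f) ≈ 23.821 × 0.5672/0.4328 ≈ 31.218 mcg/mL.
Trough 31.2 mcg/mL vs MEC 8 mcg/mL: adequate.

31.2 mcg/mL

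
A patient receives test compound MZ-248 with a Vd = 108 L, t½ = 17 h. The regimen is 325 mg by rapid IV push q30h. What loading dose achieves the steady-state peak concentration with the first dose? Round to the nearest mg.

461 mg

f = (1/2)^(30/17) ≈ 0.294287; accumulation ratio R = 1/(1−f) ≈ 1.41701.
Loading dose to hit Cmax,ss on first dose: D_load = D_maint·R ≈ 325 × 1.41701 ≈ 460.53 mg.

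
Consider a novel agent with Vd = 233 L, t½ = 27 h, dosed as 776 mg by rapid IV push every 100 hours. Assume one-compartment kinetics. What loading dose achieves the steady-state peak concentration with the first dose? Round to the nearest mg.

f = (1/2)^(100/27) ≈ 0.076749; accumulation ratio R = 1/(1−f) ≈ 1.08313.
Loading dose to hit Cmax,ss on first dose: D_load = D_maint·R ≈ 776 × 1.08313 ≈ 840.51 mg.

841 mg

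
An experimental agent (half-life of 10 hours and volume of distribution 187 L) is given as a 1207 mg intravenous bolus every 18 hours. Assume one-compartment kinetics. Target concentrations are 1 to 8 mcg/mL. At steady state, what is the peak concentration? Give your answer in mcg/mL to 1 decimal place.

Over one 18-h interval, 18/10 ≈ 1.8 half-lives elapse, leaving f ≈ 0.2872 of each dose.
At steady state, accumulation factor R = 1/(1 − e^(−kτ)) ≈ 1.4029.
Each bolus raises the concentration by D/Vd = 1207/187 ≈ 6.455 mcg/mL.
Steady-state peak Cmax,ss = C₀·R ≈ 6.455 × 1.4029 ≈ 9.056 mcg/mL.
Peak 9.1 mcg/mL vs MTC 8 mcg/mL: exceeds toxic threshold.

9.1 mcg/mL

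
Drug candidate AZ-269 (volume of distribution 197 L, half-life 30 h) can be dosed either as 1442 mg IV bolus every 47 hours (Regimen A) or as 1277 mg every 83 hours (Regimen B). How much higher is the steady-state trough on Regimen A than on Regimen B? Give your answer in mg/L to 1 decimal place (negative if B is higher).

Regimen A: f = (1/2)^(47/30) ≈ 0.3376; Cmin,ss = (1442/197)·f/(1−f) ≈ 3.731 mg/L.
Regimen B: f = (1/2)^(83/30) ≈ 0.1469; Cmin,ss = (1277/197)·f/(1−f) ≈ 1.116 mg/L.
Difference ≈ 3.731 − 1.116 ≈ 2.615 mg/L.

2.6 mg/L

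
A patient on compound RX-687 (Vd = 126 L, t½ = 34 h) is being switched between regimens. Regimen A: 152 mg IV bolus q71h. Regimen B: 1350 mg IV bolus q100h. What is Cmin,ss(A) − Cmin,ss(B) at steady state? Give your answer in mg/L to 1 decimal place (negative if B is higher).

Regimen A: f = (1/2)^(71/34) ≈ 0.2352; Cmin,ss = (152/126)·f/(1−f) ≈ 0.371 mg/L.
Regimen B: f = (1/2)^(100/34) ≈ 0.1302; Cmin,ss = (1350/126)·f/(1−f) ≈ 1.604 mg/L.
Difference ≈ 0.371 − 1.604 ≈ -1.233 mg/L.

-1.2 mg/L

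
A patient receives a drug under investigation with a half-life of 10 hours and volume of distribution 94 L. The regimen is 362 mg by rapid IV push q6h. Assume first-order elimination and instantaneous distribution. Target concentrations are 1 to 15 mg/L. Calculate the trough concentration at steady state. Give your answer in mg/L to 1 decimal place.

Over one 6-h interval, 6/10 ≈ 0.6 half-lives elapse, leaving f ≈ 0.6598 of each dose.
Accumulation ratio R = 1/(1 − f) ≈ 1/0.3402 ≈ 2.9394.
Each bolus raises the concentration by D/Vd = 362/94 ≈ 3.851 mg/L.
Cmax,ss = C₀/(1 − f) ≈ 3.851/0.3402 ≈ 11.320 mg/L.
Steady-state trough Cmin,ss = Cmax,ss·f ≈ 11.320 × 0.6598 ≈ 7.469 mg/L.
Trough 7.5 mg/L vs MEC 1 mg/L: adequate.

7.5 mg/L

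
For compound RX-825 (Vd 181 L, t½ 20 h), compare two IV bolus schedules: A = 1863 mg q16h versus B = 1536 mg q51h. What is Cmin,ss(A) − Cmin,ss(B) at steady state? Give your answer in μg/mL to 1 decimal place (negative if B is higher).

12.1 μg/mL

Regimen A: f = (1/2)^(16/20) ≈ 0.5743; Cmin,ss = (1863/181)·f/(1−f) ≈ 13.886 μg/mL.
Regimen B: f = (1/2)^(51/20) ≈ 0.1708; Cmin,ss = (1536/181)·f/(1−f) ≈ 1.748 μg/mL.
Difference ≈ 13.886 − 1.748 ≈ 12.138 μg/mL.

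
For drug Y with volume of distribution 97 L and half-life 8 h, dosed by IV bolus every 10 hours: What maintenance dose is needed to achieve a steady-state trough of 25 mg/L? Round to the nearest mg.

3343 mg

τ/t½ = 10/8 ≈ 1.25, so f = (1/2)^(10/8) ≈ 0.420448.
Cmin,ss = (D/Vd)·f/(1−f), so D = Cmin,ss·Vd·(1−f)/f.
D = 25 × 97 × (1−f)/f ≈ 25 × 97 × 1.37842 ≈ 3342.67 mg.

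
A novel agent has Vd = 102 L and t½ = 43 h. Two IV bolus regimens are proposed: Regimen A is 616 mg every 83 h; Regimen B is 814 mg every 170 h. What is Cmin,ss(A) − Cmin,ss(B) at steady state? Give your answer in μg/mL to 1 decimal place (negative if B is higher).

Regimen A: f = (1/2)^(83/43) ≈ 0.2624; Cmin,ss = (616/102)·f/(1−f) ≈ 2.148 μg/mL.
Regimen B: f = (1/2)^(170/43) ≈ 0.0645; Cmin,ss = (814/102)·f/(1−f) ≈ 0.550 μg/mL.
Difference ≈ 2.148 − 0.550 ≈ 1.598 μg/mL.

1.6 μg/mL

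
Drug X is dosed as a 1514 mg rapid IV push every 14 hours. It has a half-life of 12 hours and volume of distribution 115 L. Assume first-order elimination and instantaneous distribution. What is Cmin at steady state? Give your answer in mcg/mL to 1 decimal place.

τ/t½ = 14/12 ≈ 1.1667, so fraction remaining f = (1/2)^(14/12) ≈ 0.4454.
Each bolus raises the concentration by D/Vd = 1514/115 ≈ 13.165 mcg/mL.
Steady-state trough Cmin,ss = C₀·f/(1−f) ≈ 13.165 × 0.4454/0.5546 ≈ 10.573 mcg/mL.

10.6 mcg/mL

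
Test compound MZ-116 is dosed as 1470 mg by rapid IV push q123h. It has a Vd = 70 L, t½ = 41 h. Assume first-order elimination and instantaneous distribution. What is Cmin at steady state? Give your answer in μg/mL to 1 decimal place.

τ = 123 h = 3 half-lives, so f = (1/2)^3 = 0.125.
Accumulation ratio R = 1/(1 − f) = 1/0.875 = 8/7.
Single-dose peak C₀ = D/Vd = 1470/70 = 21 μg/mL.
Steady-state peak Cmax,ss = C₀·R = 21 × 8/7 ≈ 24.000 μg/mL.
Steady-state trough Cmin,ss = Cmax,ss·f ≈ 24.000 × 0.125 ≈ 3.000 μg/mL.

3.0 μg/mL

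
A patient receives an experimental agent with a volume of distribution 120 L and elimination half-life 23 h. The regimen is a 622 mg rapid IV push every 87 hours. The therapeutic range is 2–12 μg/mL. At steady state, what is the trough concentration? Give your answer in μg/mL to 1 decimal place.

k = ln2/t½ = ln2/23 ≈ 0.030137 h⁻¹; fraction remaining f = e^(−kτ) = e^(−0.030137×87) ≈ 0.0727.
At steady state, accumulation factor R = 1/(1 − e^(−kτ)) ≈ 1.0784.
Each bolus raises the concentration by D/Vd = 622/120 ≈ 5.183 μg/mL.
Steady-state peak Cmax,ss = C₀·R ≈ 5.183 × 1.0784 ≈ 5.589 μg/mL.
One interval later, Cmin,ss = Cmax,ss·e^(−kτ) ≈ 5.589 × 0.0727 ≈ 0.406 μg/mL.
Trough 0.4 μg/mL vs MEC 2 μg/mL: subtherapeutic.

0.4 μg/mL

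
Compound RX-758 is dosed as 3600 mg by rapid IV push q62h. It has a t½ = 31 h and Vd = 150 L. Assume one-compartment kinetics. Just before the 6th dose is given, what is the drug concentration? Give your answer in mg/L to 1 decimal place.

8.0 mg/L

f = (1/2)^(τ/t½) = (1/2)^(62/31) ≈ 0.2500.
C₀ = D/Vd = 3600/150 ≈ 24.000 mg/L.
Before the 6th dose, 5 doses have been given. Superposition: Cmin = C₀·(f + f² + … + f^5).
≈ 24.000 × (0.2500 + 0.0625 + 0.0156 + 0.0039 + 0.0010) ≈ 24.000 × 0.3330 ≈ 7.992 mg/L.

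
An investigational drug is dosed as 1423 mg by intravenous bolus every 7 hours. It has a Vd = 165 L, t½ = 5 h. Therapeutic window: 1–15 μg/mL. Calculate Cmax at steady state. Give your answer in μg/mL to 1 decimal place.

τ/t½ = 7/5 ≈ 1.4, so fraction remaining f = (1/2)^(7/5) ≈ 0.3789.
At steady state, accumulation factor R = 1/(1 − e^(−kτ)) ≈ 1.6100.
Each bolus raises the concentration by D/Vd = 1423/165 ≈ 8.624 μg/mL.
Steady-state peak Cmax,ss = C₀·R ≈ 8.624 × 1.6100 ≈ 13.885 μg/mL.
Peak 13.9 μg/mL vs MTC 15 μg/mL: below toxic threshold.

13.9 μg/mL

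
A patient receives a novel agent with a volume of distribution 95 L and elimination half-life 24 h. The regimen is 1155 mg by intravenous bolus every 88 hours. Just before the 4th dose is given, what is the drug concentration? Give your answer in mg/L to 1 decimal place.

f = (1/2)^(τ/t½) = (1/2)^(88/24) ≈ 0.0787.
C₀ = D/Vd = 1155/95 ≈ 12.158 mg/L.
Before the 4th dose, 3 doses have been given. Superposition: Cmin = C₀·(f + f² + … + f^3).
≈ 12.158 × (0.0787 + 0.0062 + 0.0005) ≈ 12.158 × 0.0854 ≈ 1.038 mg/L.

1.0 mg/L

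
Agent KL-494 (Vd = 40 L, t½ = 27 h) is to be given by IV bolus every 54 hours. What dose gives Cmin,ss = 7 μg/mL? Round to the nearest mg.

840 mg

τ/t½ = 54/27 ≈ 2, so f = (1/2)^(54/27) ≈ 0.250000.
Cmin,ss = (D/Vd)·f/(1−f), so D = Cmin,ss·Vd·(1−f)/f.
D = 7 × 40 × (1−f)/f ≈ 7 × 40 × 3.00000 ≈ 840.00 mg.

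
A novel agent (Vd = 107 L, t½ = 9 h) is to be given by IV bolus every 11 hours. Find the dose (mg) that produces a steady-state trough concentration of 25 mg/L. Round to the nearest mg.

3566 mg

τ/t½ = 11/9 ≈ 1.2222, so f = (1/2)^(11/9) ≈ 0.428622.
Cmin,ss = (D/Vd)·f/(1−f), so D = Cmin,ss·Vd·(1−f)/f.
D = 25 × 107 × (1−f)/f ≈ 25 × 107 × 1.33306 ≈ 3565.94 mg.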